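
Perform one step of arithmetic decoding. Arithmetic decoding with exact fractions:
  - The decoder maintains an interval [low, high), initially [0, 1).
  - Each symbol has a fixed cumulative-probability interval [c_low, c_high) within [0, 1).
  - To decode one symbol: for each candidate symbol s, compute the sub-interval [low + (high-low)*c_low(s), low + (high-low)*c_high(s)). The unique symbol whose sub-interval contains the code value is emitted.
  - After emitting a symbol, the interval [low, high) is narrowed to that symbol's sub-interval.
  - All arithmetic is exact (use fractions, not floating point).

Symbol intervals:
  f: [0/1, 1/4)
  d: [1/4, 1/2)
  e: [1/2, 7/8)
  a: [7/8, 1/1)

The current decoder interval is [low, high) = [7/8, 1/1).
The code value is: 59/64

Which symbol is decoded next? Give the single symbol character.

Answer: d

Derivation:
Interval width = high − low = 1/1 − 7/8 = 1/8
Scaled code = (code − low) / width = (59/64 − 7/8) / 1/8 = 3/8
  f: [0/1, 1/4) 
  d: [1/4, 1/2) ← scaled code falls here ✓
  e: [1/2, 7/8) 
  a: [7/8, 1/1) 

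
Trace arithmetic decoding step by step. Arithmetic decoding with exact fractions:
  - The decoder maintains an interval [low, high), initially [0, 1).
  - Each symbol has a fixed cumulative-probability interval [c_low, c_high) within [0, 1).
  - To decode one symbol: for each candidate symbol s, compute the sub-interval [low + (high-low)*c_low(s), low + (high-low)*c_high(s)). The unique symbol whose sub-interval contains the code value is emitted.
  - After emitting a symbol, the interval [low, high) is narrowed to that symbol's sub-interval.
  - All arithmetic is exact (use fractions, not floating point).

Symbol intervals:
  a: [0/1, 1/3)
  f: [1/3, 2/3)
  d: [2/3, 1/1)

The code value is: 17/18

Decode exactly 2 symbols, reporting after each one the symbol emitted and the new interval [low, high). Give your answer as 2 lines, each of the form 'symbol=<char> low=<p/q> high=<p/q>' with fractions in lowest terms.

Step 1: interval [0/1, 1/1), width = 1/1 - 0/1 = 1/1
  'a': [0/1 + 1/1*0/1, 0/1 + 1/1*1/3) = [0/1, 1/3)
  'f': [0/1 + 1/1*1/3, 0/1 + 1/1*2/3) = [1/3, 2/3)
  'd': [0/1 + 1/1*2/3, 0/1 + 1/1*1/1) = [2/3, 1/1) <- contains code 17/18
  emit 'd', narrow to [2/3, 1/1)
Step 2: interval [2/3, 1/1), width = 1/1 - 2/3 = 1/3
  'a': [2/3 + 1/3*0/1, 2/3 + 1/3*1/3) = [2/3, 7/9)
  'f': [2/3 + 1/3*1/3, 2/3 + 1/3*2/3) = [7/9, 8/9)
  'd': [2/3 + 1/3*2/3, 2/3 + 1/3*1/1) = [8/9, 1/1) <- contains code 17/18
  emit 'd', narrow to [8/9, 1/1)

Answer: symbol=d low=2/3 high=1/1
symbol=d low=8/9 high=1/1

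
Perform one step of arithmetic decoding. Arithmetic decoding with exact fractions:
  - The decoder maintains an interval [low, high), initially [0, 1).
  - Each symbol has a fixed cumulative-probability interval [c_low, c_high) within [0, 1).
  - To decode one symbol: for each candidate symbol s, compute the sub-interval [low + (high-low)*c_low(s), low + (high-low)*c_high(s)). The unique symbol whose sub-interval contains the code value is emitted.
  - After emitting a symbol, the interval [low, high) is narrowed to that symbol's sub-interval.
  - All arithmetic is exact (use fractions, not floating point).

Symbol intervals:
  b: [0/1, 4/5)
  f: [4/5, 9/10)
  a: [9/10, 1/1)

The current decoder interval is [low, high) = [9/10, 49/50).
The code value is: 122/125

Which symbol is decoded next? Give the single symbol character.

Interval width = high − low = 49/50 − 9/10 = 2/25
Scaled code = (code − low) / width = (122/125 − 9/10) / 2/25 = 19/20
  b: [0/1, 4/5) 
  f: [4/5, 9/10) 
  a: [9/10, 1/1) ← scaled code falls here ✓

Answer: a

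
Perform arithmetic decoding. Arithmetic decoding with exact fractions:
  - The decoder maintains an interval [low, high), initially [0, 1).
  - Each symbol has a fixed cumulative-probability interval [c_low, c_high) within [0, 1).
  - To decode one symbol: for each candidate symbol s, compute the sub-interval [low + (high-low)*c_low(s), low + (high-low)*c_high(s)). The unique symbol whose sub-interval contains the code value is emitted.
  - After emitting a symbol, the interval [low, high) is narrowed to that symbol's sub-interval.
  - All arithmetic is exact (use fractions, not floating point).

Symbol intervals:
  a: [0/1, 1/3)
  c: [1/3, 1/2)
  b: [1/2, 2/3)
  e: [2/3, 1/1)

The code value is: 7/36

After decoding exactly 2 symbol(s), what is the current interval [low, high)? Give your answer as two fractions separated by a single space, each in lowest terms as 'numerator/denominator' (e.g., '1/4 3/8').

Step 1: interval [0/1, 1/1), width = 1/1 - 0/1 = 1/1
  'a': [0/1 + 1/1*0/1, 0/1 + 1/1*1/3) = [0/1, 1/3) <- contains code 7/36
  'c': [0/1 + 1/1*1/3, 0/1 + 1/1*1/2) = [1/3, 1/2)
  'b': [0/1 + 1/1*1/2, 0/1 + 1/1*2/3) = [1/2, 2/3)
  'e': [0/1 + 1/1*2/3, 0/1 + 1/1*1/1) = [2/3, 1/1)
  emit 'a', narrow to [0/1, 1/3)
Step 2: interval [0/1, 1/3), width = 1/3 - 0/1 = 1/3
  'a': [0/1 + 1/3*0/1, 0/1 + 1/3*1/3) = [0/1, 1/9)
  'c': [0/1 + 1/3*1/3, 0/1 + 1/3*1/2) = [1/9, 1/6)
  'b': [0/1 + 1/3*1/2, 0/1 + 1/3*2/3) = [1/6, 2/9) <- contains code 7/36
  'e': [0/1 + 1/3*2/3, 0/1 + 1/3*1/1) = [2/9, 1/3)
  emit 'b', narrow to [1/6, 2/9)

Answer: 1/6 2/9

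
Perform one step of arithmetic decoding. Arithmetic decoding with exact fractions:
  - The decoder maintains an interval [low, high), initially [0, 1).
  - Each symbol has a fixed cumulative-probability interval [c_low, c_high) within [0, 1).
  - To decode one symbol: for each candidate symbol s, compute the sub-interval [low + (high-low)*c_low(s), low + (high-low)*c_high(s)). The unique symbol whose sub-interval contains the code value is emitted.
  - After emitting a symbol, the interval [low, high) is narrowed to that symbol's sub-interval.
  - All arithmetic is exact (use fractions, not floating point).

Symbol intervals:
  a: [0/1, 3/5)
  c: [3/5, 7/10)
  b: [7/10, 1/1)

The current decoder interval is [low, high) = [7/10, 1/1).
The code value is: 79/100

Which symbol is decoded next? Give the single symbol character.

Answer: a

Derivation:
Interval width = high − low = 1/1 − 7/10 = 3/10
Scaled code = (code − low) / width = (79/100 − 7/10) / 3/10 = 3/10
  a: [0/1, 3/5) ← scaled code falls here ✓
  c: [3/5, 7/10) 
  b: [7/10, 1/1) 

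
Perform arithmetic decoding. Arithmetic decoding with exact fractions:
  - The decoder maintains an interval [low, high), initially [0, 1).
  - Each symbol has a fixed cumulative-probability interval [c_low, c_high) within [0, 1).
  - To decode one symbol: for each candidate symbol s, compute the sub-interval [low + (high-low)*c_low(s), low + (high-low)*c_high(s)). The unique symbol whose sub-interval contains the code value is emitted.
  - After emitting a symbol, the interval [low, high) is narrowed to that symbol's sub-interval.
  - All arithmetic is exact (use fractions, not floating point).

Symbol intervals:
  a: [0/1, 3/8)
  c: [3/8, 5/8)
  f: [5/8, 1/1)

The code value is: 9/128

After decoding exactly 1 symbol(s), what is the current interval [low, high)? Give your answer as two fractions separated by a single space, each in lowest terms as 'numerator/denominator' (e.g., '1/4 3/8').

Answer: 0/1 3/8

Derivation:
Step 1: interval [0/1, 1/1), width = 1/1 - 0/1 = 1/1
  'a': [0/1 + 1/1*0/1, 0/1 + 1/1*3/8) = [0/1, 3/8) <- contains code 9/128
  'c': [0/1 + 1/1*3/8, 0/1 + 1/1*5/8) = [3/8, 5/8)
  'f': [0/1 + 1/1*5/8, 0/1 + 1/1*1/1) = [5/8, 1/1)
  emit 'a', narrow to [0/1, 3/8)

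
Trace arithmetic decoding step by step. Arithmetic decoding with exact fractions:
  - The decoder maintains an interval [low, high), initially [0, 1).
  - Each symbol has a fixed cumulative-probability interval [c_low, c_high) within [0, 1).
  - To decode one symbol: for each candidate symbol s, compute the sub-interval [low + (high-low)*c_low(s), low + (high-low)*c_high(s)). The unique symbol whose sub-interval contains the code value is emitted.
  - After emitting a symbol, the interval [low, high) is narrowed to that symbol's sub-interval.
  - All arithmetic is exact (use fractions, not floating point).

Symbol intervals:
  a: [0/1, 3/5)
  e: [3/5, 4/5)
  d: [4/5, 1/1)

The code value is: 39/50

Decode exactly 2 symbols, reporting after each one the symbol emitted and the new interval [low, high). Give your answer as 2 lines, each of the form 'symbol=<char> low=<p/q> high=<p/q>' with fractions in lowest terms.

Answer: symbol=e low=3/5 high=4/5
symbol=d low=19/25 high=4/5

Derivation:
Step 1: interval [0/1, 1/1), width = 1/1 - 0/1 = 1/1
  'a': [0/1 + 1/1*0/1, 0/1 + 1/1*3/5) = [0/1, 3/5)
  'e': [0/1 + 1/1*3/5, 0/1 + 1/1*4/5) = [3/5, 4/5) <- contains code 39/50
  'd': [0/1 + 1/1*4/5, 0/1 + 1/1*1/1) = [4/5, 1/1)
  emit 'e', narrow to [3/5, 4/5)
Step 2: interval [3/5, 4/5), width = 4/5 - 3/5 = 1/5
  'a': [3/5 + 1/5*0/1, 3/5 + 1/5*3/5) = [3/5, 18/25)
  'e': [3/5 + 1/5*3/5, 3/5 + 1/5*4/5) = [18/25, 19/25)
  'd': [3/5 + 1/5*4/5, 3/5 + 1/5*1/1) = [19/25, 4/5) <- contains code 39/50
  emit 'd', narrow to [19/25, 4/5)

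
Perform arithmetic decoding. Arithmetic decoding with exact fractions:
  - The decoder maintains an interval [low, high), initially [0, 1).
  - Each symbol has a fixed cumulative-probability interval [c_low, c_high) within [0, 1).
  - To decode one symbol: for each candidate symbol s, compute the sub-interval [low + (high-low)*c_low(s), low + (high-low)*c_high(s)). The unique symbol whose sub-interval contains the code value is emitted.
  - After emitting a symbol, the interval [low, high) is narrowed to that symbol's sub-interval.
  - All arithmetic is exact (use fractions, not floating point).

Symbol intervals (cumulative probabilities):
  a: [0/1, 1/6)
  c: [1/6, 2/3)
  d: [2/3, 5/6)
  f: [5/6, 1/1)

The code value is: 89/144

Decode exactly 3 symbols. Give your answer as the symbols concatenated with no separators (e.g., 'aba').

Answer: cfc

Derivation:
Step 1: interval [0/1, 1/1), width = 1/1 - 0/1 = 1/1
  'a': [0/1 + 1/1*0/1, 0/1 + 1/1*1/6) = [0/1, 1/6)
  'c': [0/1 + 1/1*1/6, 0/1 + 1/1*2/3) = [1/6, 2/3) <- contains code 89/144
  'd': [0/1 + 1/1*2/3, 0/1 + 1/1*5/6) = [2/3, 5/6)
  'f': [0/1 + 1/1*5/6, 0/1 + 1/1*1/1) = [5/6, 1/1)
  emit 'c', narrow to [1/6, 2/3)
Step 2: interval [1/6, 2/3), width = 2/3 - 1/6 = 1/2
  'a': [1/6 + 1/2*0/1, 1/6 + 1/2*1/6) = [1/6, 1/4)
  'c': [1/6 + 1/2*1/6, 1/6 + 1/2*2/3) = [1/4, 1/2)
  'd': [1/6 + 1/2*2/3, 1/6 + 1/2*5/6) = [1/2, 7/12)
  'f': [1/6 + 1/2*5/6, 1/6 + 1/2*1/1) = [7/12, 2/3) <- contains code 89/144
  emit 'f', narrow to [7/12, 2/3)
Step 3: interval [7/12, 2/3), width = 2/3 - 7/12 = 1/12
  'a': [7/12 + 1/12*0/1, 7/12 + 1/12*1/6) = [7/12, 43/72)
  'c': [7/12 + 1/12*1/6, 7/12 + 1/12*2/3) = [43/72, 23/36) <- contains code 89/144
  'd': [7/12 + 1/12*2/3, 7/12 + 1/12*5/6) = [23/36, 47/72)
  'f': [7/12 + 1/12*5/6, 7/12 + 1/12*1/1) = [47/72, 2/3)
  emit 'c', narrow to [43/72, 23/36)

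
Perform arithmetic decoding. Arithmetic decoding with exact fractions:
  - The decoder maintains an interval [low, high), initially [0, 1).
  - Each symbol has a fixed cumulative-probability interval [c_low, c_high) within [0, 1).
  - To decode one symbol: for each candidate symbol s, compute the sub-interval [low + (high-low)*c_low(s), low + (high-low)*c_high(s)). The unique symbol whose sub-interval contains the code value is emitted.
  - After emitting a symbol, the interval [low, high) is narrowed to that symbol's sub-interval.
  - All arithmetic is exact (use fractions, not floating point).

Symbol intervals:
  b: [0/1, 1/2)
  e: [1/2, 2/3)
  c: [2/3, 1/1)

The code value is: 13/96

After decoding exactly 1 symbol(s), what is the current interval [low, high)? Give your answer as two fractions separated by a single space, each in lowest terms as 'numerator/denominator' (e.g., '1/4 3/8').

Answer: 0/1 1/2

Derivation:
Step 1: interval [0/1, 1/1), width = 1/1 - 0/1 = 1/1
  'b': [0/1 + 1/1*0/1, 0/1 + 1/1*1/2) = [0/1, 1/2) <- contains code 13/96
  'e': [0/1 + 1/1*1/2, 0/1 + 1/1*2/3) = [1/2, 2/3)
  'c': [0/1 + 1/1*2/3, 0/1 + 1/1*1/1) = [2/3, 1/1)
  emit 'b', narrow to [0/1, 1/2)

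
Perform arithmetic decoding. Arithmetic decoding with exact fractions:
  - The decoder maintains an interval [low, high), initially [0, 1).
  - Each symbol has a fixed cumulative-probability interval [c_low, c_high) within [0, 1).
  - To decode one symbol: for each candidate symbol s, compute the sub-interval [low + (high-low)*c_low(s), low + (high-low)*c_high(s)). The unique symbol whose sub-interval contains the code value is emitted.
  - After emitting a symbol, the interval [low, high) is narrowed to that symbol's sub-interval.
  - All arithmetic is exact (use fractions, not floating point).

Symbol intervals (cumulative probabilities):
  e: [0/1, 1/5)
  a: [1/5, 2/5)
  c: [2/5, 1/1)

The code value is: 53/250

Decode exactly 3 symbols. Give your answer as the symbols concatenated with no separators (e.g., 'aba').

Answer: aea

Derivation:
Step 1: interval [0/1, 1/1), width = 1/1 - 0/1 = 1/1
  'e': [0/1 + 1/1*0/1, 0/1 + 1/1*1/5) = [0/1, 1/5)
  'a': [0/1 + 1/1*1/5, 0/1 + 1/1*2/5) = [1/5, 2/5) <- contains code 53/250
  'c': [0/1 + 1/1*2/5, 0/1 + 1/1*1/1) = [2/5, 1/1)
  emit 'a', narrow to [1/5, 2/5)
Step 2: interval [1/5, 2/5), width = 2/5 - 1/5 = 1/5
  'e': [1/5 + 1/5*0/1, 1/5 + 1/5*1/5) = [1/5, 6/25) <- contains code 53/250
  'a': [1/5 + 1/5*1/5, 1/5 + 1/5*2/5) = [6/25, 7/25)
  'c': [1/5 + 1/5*2/5, 1/5 + 1/5*1/1) = [7/25, 2/5)
  emit 'e', narrow to [1/5, 6/25)
Step 3: interval [1/5, 6/25), width = 6/25 - 1/5 = 1/25
  'e': [1/5 + 1/25*0/1, 1/5 + 1/25*1/5) = [1/5, 26/125)
  'a': [1/5 + 1/25*1/5, 1/5 + 1/25*2/5) = [26/125, 27/125) <- contains code 53/250
  'c': [1/5 + 1/25*2/5, 1/5 + 1/25*1/1) = [27/125, 6/25)
  emit 'a', narrow to [26/125, 27/125)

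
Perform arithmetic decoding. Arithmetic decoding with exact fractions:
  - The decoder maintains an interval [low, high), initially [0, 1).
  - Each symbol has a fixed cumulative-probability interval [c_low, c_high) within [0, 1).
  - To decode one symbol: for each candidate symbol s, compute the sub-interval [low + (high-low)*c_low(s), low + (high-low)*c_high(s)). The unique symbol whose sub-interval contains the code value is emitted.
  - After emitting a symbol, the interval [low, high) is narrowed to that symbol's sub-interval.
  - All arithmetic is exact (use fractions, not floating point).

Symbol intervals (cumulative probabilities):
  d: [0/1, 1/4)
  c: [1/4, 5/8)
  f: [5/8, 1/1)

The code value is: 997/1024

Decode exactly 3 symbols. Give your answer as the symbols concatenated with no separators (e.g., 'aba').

Answer: fff

Derivation:
Step 1: interval [0/1, 1/1), width = 1/1 - 0/1 = 1/1
  'd': [0/1 + 1/1*0/1, 0/1 + 1/1*1/4) = [0/1, 1/4)
  'c': [0/1 + 1/1*1/4, 0/1 + 1/1*5/8) = [1/4, 5/8)
  'f': [0/1 + 1/1*5/8, 0/1 + 1/1*1/1) = [5/8, 1/1) <- contains code 997/1024
  emit 'f', narrow to [5/8, 1/1)
Step 2: interval [5/8, 1/1), width = 1/1 - 5/8 = 3/8
  'd': [5/8 + 3/8*0/1, 5/8 + 3/8*1/4) = [5/8, 23/32)
  'c': [5/8 + 3/8*1/4, 5/8 + 3/8*5/8) = [23/32, 55/64)
  'f': [5/8 + 3/8*5/8, 5/8 + 3/8*1/1) = [55/64, 1/1) <- contains code 997/1024
  emit 'f', narrow to [55/64, 1/1)
Step 3: interval [55/64, 1/1), width = 1/1 - 55/64 = 9/64
  'd': [55/64 + 9/64*0/1, 55/64 + 9/64*1/4) = [55/64, 229/256)
  'c': [55/64 + 9/64*1/4, 55/64 + 9/64*5/8) = [229/256, 485/512)
  'f': [55/64 + 9/64*5/8, 55/64 + 9/64*1/1) = [485/512, 1/1) <- contains code 997/1024
  emit 'f', narrow to [485/512, 1/1)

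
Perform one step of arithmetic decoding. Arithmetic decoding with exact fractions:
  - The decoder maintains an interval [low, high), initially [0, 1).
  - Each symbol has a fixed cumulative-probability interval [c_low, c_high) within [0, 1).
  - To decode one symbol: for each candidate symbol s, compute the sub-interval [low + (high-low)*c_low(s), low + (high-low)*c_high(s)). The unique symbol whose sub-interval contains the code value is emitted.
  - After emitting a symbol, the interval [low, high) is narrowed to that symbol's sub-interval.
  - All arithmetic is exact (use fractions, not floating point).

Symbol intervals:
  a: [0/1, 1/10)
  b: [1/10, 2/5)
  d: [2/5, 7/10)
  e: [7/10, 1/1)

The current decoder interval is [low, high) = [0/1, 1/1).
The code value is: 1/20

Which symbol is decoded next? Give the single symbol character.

Interval width = high − low = 1/1 − 0/1 = 1/1
Scaled code = (code − low) / width = (1/20 − 0/1) / 1/1 = 1/20
  a: [0/1, 1/10) ← scaled code falls here ✓
  b: [1/10, 2/5) 
  d: [2/5, 7/10) 
  e: [7/10, 1/1) 

Answer: a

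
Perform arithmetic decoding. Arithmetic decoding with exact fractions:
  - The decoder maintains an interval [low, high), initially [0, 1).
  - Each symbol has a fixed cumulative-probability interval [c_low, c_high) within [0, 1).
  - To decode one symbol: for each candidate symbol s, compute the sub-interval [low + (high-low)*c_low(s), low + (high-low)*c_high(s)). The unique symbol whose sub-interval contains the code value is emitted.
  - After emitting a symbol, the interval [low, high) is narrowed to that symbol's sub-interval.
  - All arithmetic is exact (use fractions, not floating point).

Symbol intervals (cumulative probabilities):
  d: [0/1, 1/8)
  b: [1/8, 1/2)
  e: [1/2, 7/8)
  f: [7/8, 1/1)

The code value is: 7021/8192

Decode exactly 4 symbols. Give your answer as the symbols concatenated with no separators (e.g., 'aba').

Step 1: interval [0/1, 1/1), width = 1/1 - 0/1 = 1/1
  'd': [0/1 + 1/1*0/1, 0/1 + 1/1*1/8) = [0/1, 1/8)
  'b': [0/1 + 1/1*1/8, 0/1 + 1/1*1/2) = [1/8, 1/2)
  'e': [0/1 + 1/1*1/2, 0/1 + 1/1*7/8) = [1/2, 7/8) <- contains code 7021/8192
  'f': [0/1 + 1/1*7/8, 0/1 + 1/1*1/1) = [7/8, 1/1)
  emit 'e', narrow to [1/2, 7/8)
Step 2: interval [1/2, 7/8), width = 7/8 - 1/2 = 3/8
  'd': [1/2 + 3/8*0/1, 1/2 + 3/8*1/8) = [1/2, 35/64)
  'b': [1/2 + 3/8*1/8, 1/2 + 3/8*1/2) = [35/64, 11/16)
  'e': [1/2 + 3/8*1/2, 1/2 + 3/8*7/8) = [11/16, 53/64)
  'f': [1/2 + 3/8*7/8, 1/2 + 3/8*1/1) = [53/64, 7/8) <- contains code 7021/8192
  emit 'f', narrow to [53/64, 7/8)
Step 3: interval [53/64, 7/8), width = 7/8 - 53/64 = 3/64
  'd': [53/64 + 3/64*0/1, 53/64 + 3/64*1/8) = [53/64, 427/512)
  'b': [53/64 + 3/64*1/8, 53/64 + 3/64*1/2) = [427/512, 109/128)
  'e': [53/64 + 3/64*1/2, 53/64 + 3/64*7/8) = [109/128, 445/512) <- contains code 7021/8192
  'f': [53/64 + 3/64*7/8, 53/64 + 3/64*1/1) = [445/512, 7/8)
  emit 'e', narrow to [109/128, 445/512)
Step 4: interval [109/128, 445/512), width = 445/512 - 109/128 = 9/512
  'd': [109/128 + 9/512*0/1, 109/128 + 9/512*1/8) = [109/128, 3497/4096)
  'b': [109/128 + 9/512*1/8, 109/128 + 9/512*1/2) = [3497/4096, 881/1024) <- contains code 7021/8192
  'e': [109/128 + 9/512*1/2, 109/128 + 9/512*7/8) = [881/1024, 3551/4096)
  'f': [109/128 + 9/512*7/8, 109/128 + 9/512*1/1) = [3551/4096, 445/512)
  emit 'b', narrow to [3497/4096, 881/1024)

Answer: efeb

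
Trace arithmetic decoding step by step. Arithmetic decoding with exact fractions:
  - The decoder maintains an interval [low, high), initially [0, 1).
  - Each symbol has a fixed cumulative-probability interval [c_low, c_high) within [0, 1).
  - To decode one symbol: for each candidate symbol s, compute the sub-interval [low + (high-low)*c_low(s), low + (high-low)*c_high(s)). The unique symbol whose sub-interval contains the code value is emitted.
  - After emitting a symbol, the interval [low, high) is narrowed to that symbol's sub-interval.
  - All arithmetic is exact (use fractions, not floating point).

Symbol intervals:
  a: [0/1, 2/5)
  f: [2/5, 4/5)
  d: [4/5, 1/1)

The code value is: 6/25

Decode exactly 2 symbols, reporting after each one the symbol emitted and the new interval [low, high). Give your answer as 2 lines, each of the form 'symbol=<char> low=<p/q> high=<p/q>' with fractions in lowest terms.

Answer: symbol=a low=0/1 high=2/5
symbol=f low=4/25 high=8/25

Derivation:
Step 1: interval [0/1, 1/1), width = 1/1 - 0/1 = 1/1
  'a': [0/1 + 1/1*0/1, 0/1 + 1/1*2/5) = [0/1, 2/5) <- contains code 6/25
  'f': [0/1 + 1/1*2/5, 0/1 + 1/1*4/5) = [2/5, 4/5)
  'd': [0/1 + 1/1*4/5, 0/1 + 1/1*1/1) = [4/5, 1/1)
  emit 'a', narrow to [0/1, 2/5)
Step 2: interval [0/1, 2/5), width = 2/5 - 0/1 = 2/5
  'a': [0/1 + 2/5*0/1, 0/1 + 2/5*2/5) = [0/1, 4/25)
  'f': [0/1 + 2/5*2/5, 0/1 + 2/5*4/5) = [4/25, 8/25) <- contains code 6/25
  'd': [0/1 + 2/5*4/5, 0/1 + 2/5*1/1) = [8/25, 2/5)
  emit 'f', narrow to [4/25, 8/25)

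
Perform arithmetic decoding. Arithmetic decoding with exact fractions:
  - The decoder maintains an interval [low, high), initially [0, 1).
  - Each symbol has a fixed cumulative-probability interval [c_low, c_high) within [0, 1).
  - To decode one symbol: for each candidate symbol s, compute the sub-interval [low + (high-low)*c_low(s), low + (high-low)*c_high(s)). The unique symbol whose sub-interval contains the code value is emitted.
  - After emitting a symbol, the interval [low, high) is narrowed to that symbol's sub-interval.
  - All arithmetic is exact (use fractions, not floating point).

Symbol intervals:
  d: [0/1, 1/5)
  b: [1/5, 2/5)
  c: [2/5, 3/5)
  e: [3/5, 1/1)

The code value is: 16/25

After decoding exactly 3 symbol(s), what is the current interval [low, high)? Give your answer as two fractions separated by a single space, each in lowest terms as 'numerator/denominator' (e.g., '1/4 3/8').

Step 1: interval [0/1, 1/1), width = 1/1 - 0/1 = 1/1
  'd': [0/1 + 1/1*0/1, 0/1 + 1/1*1/5) = [0/1, 1/5)
  'b': [0/1 + 1/1*1/5, 0/1 + 1/1*2/5) = [1/5, 2/5)
  'c': [0/1 + 1/1*2/5, 0/1 + 1/1*3/5) = [2/5, 3/5)
  'e': [0/1 + 1/1*3/5, 0/1 + 1/1*1/1) = [3/5, 1/1) <- contains code 16/25
  emit 'e', narrow to [3/5, 1/1)
Step 2: interval [3/5, 1/1), width = 1/1 - 3/5 = 2/5
  'd': [3/5 + 2/5*0/1, 3/5 + 2/5*1/5) = [3/5, 17/25) <- contains code 16/25
  'b': [3/5 + 2/5*1/5, 3/5 + 2/5*2/5) = [17/25, 19/25)
  'c': [3/5 + 2/5*2/5, 3/5 + 2/5*3/5) = [19/25, 21/25)
  'e': [3/5 + 2/5*3/5, 3/5 + 2/5*1/1) = [21/25, 1/1)
  emit 'd', narrow to [3/5, 17/25)
Step 3: interval [3/5, 17/25), width = 17/25 - 3/5 = 2/25
  'd': [3/5 + 2/25*0/1, 3/5 + 2/25*1/5) = [3/5, 77/125)
  'b': [3/5 + 2/25*1/5, 3/5 + 2/25*2/5) = [77/125, 79/125)
  'c': [3/5 + 2/25*2/5, 3/5 + 2/25*3/5) = [79/125, 81/125) <- contains code 16/25
  'e': [3/5 + 2/25*3/5, 3/5 + 2/25*1/1) = [81/125, 17/25)
  emit 'c', narrow to [79/125, 81/125)

Answer: 79/125 81/125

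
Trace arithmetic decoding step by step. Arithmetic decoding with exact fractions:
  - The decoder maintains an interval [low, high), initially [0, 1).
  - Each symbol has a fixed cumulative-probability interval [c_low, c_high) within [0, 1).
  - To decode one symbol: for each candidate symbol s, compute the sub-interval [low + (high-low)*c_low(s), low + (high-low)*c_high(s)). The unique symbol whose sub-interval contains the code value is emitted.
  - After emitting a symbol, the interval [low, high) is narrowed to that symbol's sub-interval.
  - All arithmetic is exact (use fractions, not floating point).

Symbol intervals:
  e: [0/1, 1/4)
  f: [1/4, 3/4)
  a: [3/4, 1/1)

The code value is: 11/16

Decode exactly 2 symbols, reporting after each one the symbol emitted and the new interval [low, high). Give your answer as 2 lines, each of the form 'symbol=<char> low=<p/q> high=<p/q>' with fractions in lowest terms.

Answer: symbol=f low=1/4 high=3/4
symbol=a low=5/8 high=3/4

Derivation:
Step 1: interval [0/1, 1/1), width = 1/1 - 0/1 = 1/1
  'e': [0/1 + 1/1*0/1, 0/1 + 1/1*1/4) = [0/1, 1/4)
  'f': [0/1 + 1/1*1/4, 0/1 + 1/1*3/4) = [1/4, 3/4) <- contains code 11/16
  'a': [0/1 + 1/1*3/4, 0/1 + 1/1*1/1) = [3/4, 1/1)
  emit 'f', narrow to [1/4, 3/4)
Step 2: interval [1/4, 3/4), width = 3/4 - 1/4 = 1/2
  'e': [1/4 + 1/2*0/1, 1/4 + 1/2*1/4) = [1/4, 3/8)
  'f': [1/4 + 1/2*1/4, 1/4 + 1/2*3/4) = [3/8, 5/8)
  'a': [1/4 + 1/2*3/4, 1/4 + 1/2*1/1) = [5/8, 3/4) <- contains code 11/16
  emit 'a', narrow to [5/8, 3/4)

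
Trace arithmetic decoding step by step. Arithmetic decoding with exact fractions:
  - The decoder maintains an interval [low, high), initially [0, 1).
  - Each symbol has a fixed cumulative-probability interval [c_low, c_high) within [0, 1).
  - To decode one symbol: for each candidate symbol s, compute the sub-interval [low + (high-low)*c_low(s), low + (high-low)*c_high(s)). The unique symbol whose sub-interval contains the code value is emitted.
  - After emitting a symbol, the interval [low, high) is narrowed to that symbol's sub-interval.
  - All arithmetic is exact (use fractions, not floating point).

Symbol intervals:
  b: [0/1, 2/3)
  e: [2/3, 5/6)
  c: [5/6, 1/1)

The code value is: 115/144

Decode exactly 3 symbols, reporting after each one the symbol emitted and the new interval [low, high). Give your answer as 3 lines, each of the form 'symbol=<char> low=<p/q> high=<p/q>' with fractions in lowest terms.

Answer: symbol=e low=2/3 high=5/6
symbol=e low=7/9 high=29/36
symbol=e low=43/54 high=173/216

Derivation:
Step 1: interval [0/1, 1/1), width = 1/1 - 0/1 = 1/1
  'b': [0/1 + 1/1*0/1, 0/1 + 1/1*2/3) = [0/1, 2/3)
  'e': [0/1 + 1/1*2/3, 0/1 + 1/1*5/6) = [2/3, 5/6) <- contains code 115/144
  'c': [0/1 + 1/1*5/6, 0/1 + 1/1*1/1) = [5/6, 1/1)
  emit 'e', narrow to [2/3, 5/6)
Step 2: interval [2/3, 5/6), width = 5/6 - 2/3 = 1/6
  'b': [2/3 + 1/6*0/1, 2/3 + 1/6*2/3) = [2/3, 7/9)
  'e': [2/3 + 1/6*2/3, 2/3 + 1/6*5/6) = [7/9, 29/36) <- contains code 115/144
  'c': [2/3 + 1/6*5/6, 2/3 + 1/6*1/1) = [29/36, 5/6)
  emit 'e', narrow to [7/9, 29/36)
Step 3: interval [7/9, 29/36), width = 29/36 - 7/9 = 1/36
  'b': [7/9 + 1/36*0/1, 7/9 + 1/36*2/3) = [7/9, 43/54)
  'e': [7/9 + 1/36*2/3, 7/9 + 1/36*5/6) = [43/54, 173/216) <- contains code 115/144
  'c': [7/9 + 1/36*5/6, 7/9 + 1/36*1/1) = [173/216, 29/36)
  emit 'e', narrow to [43/54, 173/216)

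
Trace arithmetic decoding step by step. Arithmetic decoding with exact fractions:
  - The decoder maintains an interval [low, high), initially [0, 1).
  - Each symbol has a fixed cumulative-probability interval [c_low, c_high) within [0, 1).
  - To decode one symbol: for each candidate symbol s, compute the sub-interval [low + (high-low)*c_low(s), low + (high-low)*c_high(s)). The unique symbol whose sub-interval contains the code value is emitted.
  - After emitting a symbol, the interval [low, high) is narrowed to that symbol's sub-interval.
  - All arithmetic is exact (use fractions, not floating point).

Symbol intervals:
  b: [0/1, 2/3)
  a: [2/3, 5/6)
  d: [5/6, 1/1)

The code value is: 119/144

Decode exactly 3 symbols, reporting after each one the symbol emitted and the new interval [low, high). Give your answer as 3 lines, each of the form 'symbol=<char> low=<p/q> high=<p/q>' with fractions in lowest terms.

Step 1: interval [0/1, 1/1), width = 1/1 - 0/1 = 1/1
  'b': [0/1 + 1/1*0/1, 0/1 + 1/1*2/3) = [0/1, 2/3)
  'a': [0/1 + 1/1*2/3, 0/1 + 1/1*5/6) = [2/3, 5/6) <- contains code 119/144
  'd': [0/1 + 1/1*5/6, 0/1 + 1/1*1/1) = [5/6, 1/1)
  emit 'a', narrow to [2/3, 5/6)
Step 2: interval [2/3, 5/6), width = 5/6 - 2/3 = 1/6
  'b': [2/3 + 1/6*0/1, 2/3 + 1/6*2/3) = [2/3, 7/9)
  'a': [2/3 + 1/6*2/3, 2/3 + 1/6*5/6) = [7/9, 29/36)
  'd': [2/3 + 1/6*5/6, 2/3 + 1/6*1/1) = [29/36, 5/6) <- contains code 119/144
  emit 'd', narrow to [29/36, 5/6)
Step 3: interval [29/36, 5/6), width = 5/6 - 29/36 = 1/36
  'b': [29/36 + 1/36*0/1, 29/36 + 1/36*2/3) = [29/36, 89/108)
  'a': [29/36 + 1/36*2/3, 29/36 + 1/36*5/6) = [89/108, 179/216) <- contains code 119/144
  'd': [29/36 + 1/36*5/6, 29/36 + 1/36*1/1) = [179/216, 5/6)
  emit 'a', narrow to [89/108, 179/216)

Answer: symbol=a low=2/3 high=5/6
symbol=d low=29/36 high=5/6
symbol=a low=89/108 high=179/216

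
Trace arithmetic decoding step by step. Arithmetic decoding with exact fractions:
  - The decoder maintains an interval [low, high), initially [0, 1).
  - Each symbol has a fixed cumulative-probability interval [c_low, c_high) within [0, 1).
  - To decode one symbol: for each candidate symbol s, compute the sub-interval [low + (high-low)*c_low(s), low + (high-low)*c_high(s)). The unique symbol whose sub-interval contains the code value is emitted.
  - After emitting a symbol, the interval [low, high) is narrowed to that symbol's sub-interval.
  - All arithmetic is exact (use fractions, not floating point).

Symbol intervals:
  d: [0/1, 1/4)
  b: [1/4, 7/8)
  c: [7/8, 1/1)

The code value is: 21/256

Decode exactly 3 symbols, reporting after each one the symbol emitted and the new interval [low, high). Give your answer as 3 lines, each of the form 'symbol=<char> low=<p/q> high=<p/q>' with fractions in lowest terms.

Answer: symbol=d low=0/1 high=1/4
symbol=b low=1/16 high=7/32
symbol=d low=1/16 high=13/128

Derivation:
Step 1: interval [0/1, 1/1), width = 1/1 - 0/1 = 1/1
  'd': [0/1 + 1/1*0/1, 0/1 + 1/1*1/4) = [0/1, 1/4) <- contains code 21/256
  'b': [0/1 + 1/1*1/4, 0/1 + 1/1*7/8) = [1/4, 7/8)
  'c': [0/1 + 1/1*7/8, 0/1 + 1/1*1/1) = [7/8, 1/1)
  emit 'd', narrow to [0/1, 1/4)
Step 2: interval [0/1, 1/4), width = 1/4 - 0/1 = 1/4
  'd': [0/1 + 1/4*0/1, 0/1 + 1/4*1/4) = [0/1, 1/16)
  'b': [0/1 + 1/4*1/4, 0/1 + 1/4*7/8) = [1/16, 7/32) <- contains code 21/256
  'c': [0/1 + 1/4*7/8, 0/1 + 1/4*1/1) = [7/32, 1/4)
  emit 'b', narrow to [1/16, 7/32)
Step 3: interval [1/16, 7/32), width = 7/32 - 1/16 = 5/32
  'd': [1/16 + 5/32*0/1, 1/16 + 5/32*1/4) = [1/16, 13/128) <- contains code 21/256
  'b': [1/16 + 5/32*1/4, 1/16 + 5/32*7/8) = [13/128, 51/256)
  'c': [1/16 + 5/32*7/8, 1/16 + 5/32*1/1) = [51/256, 7/32)
  emit 'd', narrow to [1/16, 13/128)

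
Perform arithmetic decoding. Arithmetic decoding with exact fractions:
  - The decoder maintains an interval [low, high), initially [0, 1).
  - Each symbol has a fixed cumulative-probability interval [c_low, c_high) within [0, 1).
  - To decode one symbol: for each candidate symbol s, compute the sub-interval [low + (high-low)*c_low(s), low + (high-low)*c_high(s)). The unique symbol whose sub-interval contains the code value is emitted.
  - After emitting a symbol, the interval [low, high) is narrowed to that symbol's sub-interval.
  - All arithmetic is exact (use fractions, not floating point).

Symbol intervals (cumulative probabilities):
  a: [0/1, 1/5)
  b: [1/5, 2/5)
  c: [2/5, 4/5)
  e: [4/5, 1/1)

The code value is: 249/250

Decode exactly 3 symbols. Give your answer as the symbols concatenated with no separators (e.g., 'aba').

Step 1: interval [0/1, 1/1), width = 1/1 - 0/1 = 1/1
  'a': [0/1 + 1/1*0/1, 0/1 + 1/1*1/5) = [0/1, 1/5)
  'b': [0/1 + 1/1*1/5, 0/1 + 1/1*2/5) = [1/5, 2/5)
  'c': [0/1 + 1/1*2/5, 0/1 + 1/1*4/5) = [2/5, 4/5)
  'e': [0/1 + 1/1*4/5, 0/1 + 1/1*1/1) = [4/5, 1/1) <- contains code 249/250
  emit 'e', narrow to [4/5, 1/1)
Step 2: interval [4/5, 1/1), width = 1/1 - 4/5 = 1/5
  'a': [4/5 + 1/5*0/1, 4/5 + 1/5*1/5) = [4/5, 21/25)
  'b': [4/5 + 1/5*1/5, 4/5 + 1/5*2/5) = [21/25, 22/25)
  'c': [4/5 + 1/5*2/5, 4/5 + 1/5*4/5) = [22/25, 24/25)
  'e': [4/5 + 1/5*4/5, 4/5 + 1/5*1/1) = [24/25, 1/1) <- contains code 249/250
  emit 'e', narrow to [24/25, 1/1)
Step 3: interval [24/25, 1/1), width = 1/1 - 24/25 = 1/25
  'a': [24/25 + 1/25*0/1, 24/25 + 1/25*1/5) = [24/25, 121/125)
  'b': [24/25 + 1/25*1/5, 24/25 + 1/25*2/5) = [121/125, 122/125)
  'c': [24/25 + 1/25*2/5, 24/25 + 1/25*4/5) = [122/125, 124/125)
  'e': [24/25 + 1/25*4/5, 24/25 + 1/25*1/1) = [124/125, 1/1) <- contains code 249/250
  emit 'e', narrow to [124/125, 1/1)

Answer: eee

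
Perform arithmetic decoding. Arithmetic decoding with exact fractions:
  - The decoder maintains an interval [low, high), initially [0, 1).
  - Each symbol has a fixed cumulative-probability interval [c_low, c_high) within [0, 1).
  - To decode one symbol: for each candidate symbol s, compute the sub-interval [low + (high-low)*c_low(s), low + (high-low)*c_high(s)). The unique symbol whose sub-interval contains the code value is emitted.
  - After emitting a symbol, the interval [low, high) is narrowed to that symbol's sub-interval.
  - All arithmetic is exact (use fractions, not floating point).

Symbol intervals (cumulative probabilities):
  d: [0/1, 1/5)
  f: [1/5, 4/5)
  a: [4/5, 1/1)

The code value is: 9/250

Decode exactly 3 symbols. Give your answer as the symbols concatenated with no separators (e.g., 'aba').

Answer: dda

Derivation:
Step 1: interval [0/1, 1/1), width = 1/1 - 0/1 = 1/1
  'd': [0/1 + 1/1*0/1, 0/1 + 1/1*1/5) = [0/1, 1/5) <- contains code 9/250
  'f': [0/1 + 1/1*1/5, 0/1 + 1/1*4/5) = [1/5, 4/5)
  'a': [0/1 + 1/1*4/5, 0/1 + 1/1*1/1) = [4/5, 1/1)
  emit 'd', narrow to [0/1, 1/5)
Step 2: interval [0/1, 1/5), width = 1/5 - 0/1 = 1/5
  'd': [0/1 + 1/5*0/1, 0/1 + 1/5*1/5) = [0/1, 1/25) <- contains code 9/250
  'f': [0/1 + 1/5*1/5, 0/1 + 1/5*4/5) = [1/25, 4/25)
  'a': [0/1 + 1/5*4/5, 0/1 + 1/5*1/1) = [4/25, 1/5)
  emit 'd', narrow to [0/1, 1/25)
Step 3: interval [0/1, 1/25), width = 1/25 - 0/1 = 1/25
  'd': [0/1 + 1/25*0/1, 0/1 + 1/25*1/5) = [0/1, 1/125)
  'f': [0/1 + 1/25*1/5, 0/1 + 1/25*4/5) = [1/125, 4/125)
  'a': [0/1 + 1/25*4/5, 0/1 + 1/25*1/1) = [4/125, 1/25) <- contains code 9/250
  emit 'a', narrow to [4/125, 1/25)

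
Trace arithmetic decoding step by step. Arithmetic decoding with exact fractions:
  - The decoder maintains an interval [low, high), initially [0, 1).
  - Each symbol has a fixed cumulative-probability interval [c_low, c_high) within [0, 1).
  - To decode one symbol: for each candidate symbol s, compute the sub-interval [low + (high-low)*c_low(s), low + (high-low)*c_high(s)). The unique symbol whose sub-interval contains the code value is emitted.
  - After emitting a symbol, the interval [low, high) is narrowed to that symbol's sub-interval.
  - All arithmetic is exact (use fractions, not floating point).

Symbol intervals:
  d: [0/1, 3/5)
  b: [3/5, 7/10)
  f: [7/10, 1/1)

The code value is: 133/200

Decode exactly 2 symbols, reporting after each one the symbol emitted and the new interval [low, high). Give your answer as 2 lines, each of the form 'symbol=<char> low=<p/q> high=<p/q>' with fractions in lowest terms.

Step 1: interval [0/1, 1/1), width = 1/1 - 0/1 = 1/1
  'd': [0/1 + 1/1*0/1, 0/1 + 1/1*3/5) = [0/1, 3/5)
  'b': [0/1 + 1/1*3/5, 0/1 + 1/1*7/10) = [3/5, 7/10) <- contains code 133/200
  'f': [0/1 + 1/1*7/10, 0/1 + 1/1*1/1) = [7/10, 1/1)
  emit 'b', narrow to [3/5, 7/10)
Step 2: interval [3/5, 7/10), width = 7/10 - 3/5 = 1/10
  'd': [3/5 + 1/10*0/1, 3/5 + 1/10*3/5) = [3/5, 33/50)
  'b': [3/5 + 1/10*3/5, 3/5 + 1/10*7/10) = [33/50, 67/100) <- contains code 133/200
  'f': [3/5 + 1/10*7/10, 3/5 + 1/10*1/1) = [67/100, 7/10)
  emit 'b', narrow to [33/50, 67/100)

Answer: symbol=b low=3/5 high=7/10
symbol=b low=33/50 high=67/100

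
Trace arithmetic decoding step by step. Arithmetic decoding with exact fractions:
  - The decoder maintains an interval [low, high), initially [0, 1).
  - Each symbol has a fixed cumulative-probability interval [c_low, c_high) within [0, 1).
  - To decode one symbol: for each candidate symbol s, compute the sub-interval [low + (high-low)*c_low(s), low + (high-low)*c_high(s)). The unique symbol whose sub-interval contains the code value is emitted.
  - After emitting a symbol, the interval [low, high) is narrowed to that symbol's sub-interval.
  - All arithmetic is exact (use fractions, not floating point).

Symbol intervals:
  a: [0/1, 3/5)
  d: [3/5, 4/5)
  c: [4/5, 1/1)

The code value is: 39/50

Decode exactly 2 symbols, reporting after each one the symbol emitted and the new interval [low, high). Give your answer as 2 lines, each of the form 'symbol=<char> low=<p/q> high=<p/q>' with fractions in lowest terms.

Answer: symbol=d low=3/5 high=4/5
symbol=c low=19/25 high=4/5

Derivation:
Step 1: interval [0/1, 1/1), width = 1/1 - 0/1 = 1/1
  'a': [0/1 + 1/1*0/1, 0/1 + 1/1*3/5) = [0/1, 3/5)
  'd': [0/1 + 1/1*3/5, 0/1 + 1/1*4/5) = [3/5, 4/5) <- contains code 39/50
  'c': [0/1 + 1/1*4/5, 0/1 + 1/1*1/1) = [4/5, 1/1)
  emit 'd', narrow to [3/5, 4/5)
Step 2: interval [3/5, 4/5), width = 4/5 - 3/5 = 1/5
  'a': [3/5 + 1/5*0/1, 3/5 + 1/5*3/5) = [3/5, 18/25)
  'd': [3/5 + 1/5*3/5, 3/5 + 1/5*4/5) = [18/25, 19/25)
  'c': [3/5 + 1/5*4/5, 3/5 + 1/5*1/1) = [19/25, 4/5) <- contains code 39/50
  emit 'c', narrow to [19/25, 4/5)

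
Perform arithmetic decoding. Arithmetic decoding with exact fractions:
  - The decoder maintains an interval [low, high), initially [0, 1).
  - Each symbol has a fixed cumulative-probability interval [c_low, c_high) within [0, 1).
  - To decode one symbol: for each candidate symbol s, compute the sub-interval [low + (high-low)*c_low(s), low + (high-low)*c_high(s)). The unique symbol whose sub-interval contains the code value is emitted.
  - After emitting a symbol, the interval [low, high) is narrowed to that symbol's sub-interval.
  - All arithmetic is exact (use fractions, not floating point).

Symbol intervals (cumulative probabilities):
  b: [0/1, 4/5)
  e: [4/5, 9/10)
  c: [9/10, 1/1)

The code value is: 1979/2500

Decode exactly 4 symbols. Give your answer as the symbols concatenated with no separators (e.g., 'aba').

Answer: bcec

Derivation:
Step 1: interval [0/1, 1/1), width = 1/1 - 0/1 = 1/1
  'b': [0/1 + 1/1*0/1, 0/1 + 1/1*4/5) = [0/1, 4/5) <- contains code 1979/2500
  'e': [0/1 + 1/1*4/5, 0/1 + 1/1*9/10) = [4/5, 9/10)
  'c': [0/1 + 1/1*9/10, 0/1 + 1/1*1/1) = [9/10, 1/1)
  emit 'b', narrow to [0/1, 4/5)
Step 2: interval [0/1, 4/5), width = 4/5 - 0/1 = 4/5
  'b': [0/1 + 4/5*0/1, 0/1 + 4/5*4/5) = [0/1, 16/25)
  'e': [0/1 + 4/5*4/5, 0/1 + 4/5*9/10) = [16/25, 18/25)
  'c': [0/1 + 4/5*9/10, 0/1 + 4/5*1/1) = [18/25, 4/5) <- contains code 1979/2500
  emit 'c', narrow to [18/25, 4/5)
Step 3: interval [18/25, 4/5), width = 4/5 - 18/25 = 2/25
  'b': [18/25 + 2/25*0/1, 18/25 + 2/25*4/5) = [18/25, 98/125)
  'e': [18/25 + 2/25*4/5, 18/25 + 2/25*9/10) = [98/125, 99/125) <- contains code 1979/2500
  'c': [18/25 + 2/25*9/10, 18/25 + 2/25*1/1) = [99/125, 4/5)
  emit 'e', narrow to [98/125, 99/125)
Step 4: interval [98/125, 99/125), width = 99/125 - 98/125 = 1/125
  'b': [98/125 + 1/125*0/1, 98/125 + 1/125*4/5) = [98/125, 494/625)
  'e': [98/125 + 1/125*4/5, 98/125 + 1/125*9/10) = [494/625, 989/1250)
  'c': [98/125 + 1/125*9/10, 98/125 + 1/125*1/1) = [989/1250, 99/125) <- contains code 1979/2500
  emit 'c', narrow to [989/1250, 99/125)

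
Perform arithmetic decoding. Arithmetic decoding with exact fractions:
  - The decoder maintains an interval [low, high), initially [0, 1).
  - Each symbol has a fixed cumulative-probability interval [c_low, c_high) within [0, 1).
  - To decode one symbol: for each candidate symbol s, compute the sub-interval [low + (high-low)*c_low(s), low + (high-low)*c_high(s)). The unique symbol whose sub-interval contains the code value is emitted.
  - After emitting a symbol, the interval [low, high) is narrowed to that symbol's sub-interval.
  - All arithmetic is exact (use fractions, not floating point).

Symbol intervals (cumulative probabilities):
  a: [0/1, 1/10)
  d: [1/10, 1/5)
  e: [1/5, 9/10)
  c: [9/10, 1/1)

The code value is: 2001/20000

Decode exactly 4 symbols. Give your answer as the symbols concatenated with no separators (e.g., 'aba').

Answer: daaa

Derivation:
Step 1: interval [0/1, 1/1), width = 1/1 - 0/1 = 1/1
  'a': [0/1 + 1/1*0/1, 0/1 + 1/1*1/10) = [0/1, 1/10)
  'd': [0/1 + 1/1*1/10, 0/1 + 1/1*1/5) = [1/10, 1/5) <- contains code 2001/20000
  'e': [0/1 + 1/1*1/5, 0/1 + 1/1*9/10) = [1/5, 9/10)
  'c': [0/1 + 1/1*9/10, 0/1 + 1/1*1/1) = [9/10, 1/1)
  emit 'd', narrow to [1/10, 1/5)
Step 2: interval [1/10, 1/5), width = 1/5 - 1/10 = 1/10
  'a': [1/10 + 1/10*0/1, 1/10 + 1/10*1/10) = [1/10, 11/100) <- contains code 2001/20000
  'd': [1/10 + 1/10*1/10, 1/10 + 1/10*1/5) = [11/100, 3/25)
  'e': [1/10 + 1/10*1/5, 1/10 + 1/10*9/10) = [3/25, 19/100)
  'c': [1/10 + 1/10*9/10, 1/10 + 1/10*1/1) = [19/100, 1/5)
  emit 'a', narrow to [1/10, 11/100)
Step 3: interval [1/10, 11/100), width = 11/100 - 1/10 = 1/100
  'a': [1/10 + 1/100*0/1, 1/10 + 1/100*1/10) = [1/10, 101/1000) <- contains code 2001/20000
  'd': [1/10 + 1/100*1/10, 1/10 + 1/100*1/5) = [101/1000, 51/500)
  'e': [1/10 + 1/100*1/5, 1/10 + 1/100*9/10) = [51/500, 109/1000)
  'c': [1/10 + 1/100*9/10, 1/10 + 1/100*1/1) = [109/1000, 11/100)
  emit 'a', narrow to [1/10, 101/1000)
Step 4: interval [1/10, 101/1000), width = 101/1000 - 1/10 = 1/1000
  'a': [1/10 + 1/1000*0/1, 1/10 + 1/1000*1/10) = [1/10, 1001/10000) <- contains code 2001/20000
  'd': [1/10 + 1/1000*1/10, 1/10 + 1/1000*1/5) = [1001/10000, 501/5000)
  'e': [1/10 + 1/1000*1/5, 1/10 + 1/1000*9/10) = [501/5000, 1009/10000)
  'c': [1/10 + 1/1000*9/10, 1/10 + 1/1000*1/1) = [1009/10000, 101/1000)
  emit 'a', narrow to [1/10, 1001/10000)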